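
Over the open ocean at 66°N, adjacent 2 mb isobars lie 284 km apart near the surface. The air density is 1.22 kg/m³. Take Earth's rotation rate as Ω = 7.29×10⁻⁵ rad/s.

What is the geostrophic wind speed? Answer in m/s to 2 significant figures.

4.3 m/s

Coriolis parameter at 66°N:
f = 2Ω sin φ = 2 × 7.29×10⁻⁵ × sin 66° = 1.33×10⁻⁴ s⁻¹
Pressure gradient: |∂P/∂n| = 200 Pa / 284000 m = 7.04×10⁻⁴ Pa/m
Geostrophic balance (pressure-gradient force = Coriolis force):
V_g = (1/(fρ)) |∂P/∂n| = 7.04×10⁻⁴ / (1.33×10⁻⁴ × 1.22) = 4.33 m/s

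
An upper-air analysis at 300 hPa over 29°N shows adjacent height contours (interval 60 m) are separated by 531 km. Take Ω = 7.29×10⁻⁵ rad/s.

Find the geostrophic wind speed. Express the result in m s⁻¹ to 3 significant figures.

Coriolis parameter at 29°N:
f = 2Ω sin φ = 2 × 7.29×10⁻⁵ × sin 29° = 7.07×10⁻⁵ s⁻¹
Height gradient: |∂Z/∂n| = 60 m / 531000 m = 1.13×10⁻⁴
On a pressure surface, geostrophic balance gives V_g = (g/f)|∂Z/∂n|:
V_g = 9.81 × 1.13×10⁻⁴ / 7.07×10⁻⁵ = 15.7 m/s

15.7 m s⁻¹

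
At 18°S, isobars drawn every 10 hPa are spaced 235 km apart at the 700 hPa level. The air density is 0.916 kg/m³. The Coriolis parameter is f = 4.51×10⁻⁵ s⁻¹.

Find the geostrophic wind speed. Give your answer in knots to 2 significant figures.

Pressure gradient: |∂P/∂n| = 1000 Pa / 235000 m = 4.26×10⁻³ Pa/m
Geostrophic balance (pressure-gradient force = Coriolis force):
V_g = (1/(fρ)) |∂P/∂n| = 4.26×10⁻³ / (4.51×10⁻⁵ × 0.916) = 103 m/s
Converting: 103 m/s × 1.944 = 200 knots

200 knots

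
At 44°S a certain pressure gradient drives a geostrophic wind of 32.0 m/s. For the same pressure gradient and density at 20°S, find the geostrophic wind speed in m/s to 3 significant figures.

With the same pressure gradient and density, V_g ∝ 1/f ∝ 1/sin φ.
V₂ = V₁ · sin φ₁ / sin φ₂ = 32.0 × sin 44° / sin 20°
V₂ = 32.0 × 0.6947/0.3420 = 65.0 m/s

65.0 m/s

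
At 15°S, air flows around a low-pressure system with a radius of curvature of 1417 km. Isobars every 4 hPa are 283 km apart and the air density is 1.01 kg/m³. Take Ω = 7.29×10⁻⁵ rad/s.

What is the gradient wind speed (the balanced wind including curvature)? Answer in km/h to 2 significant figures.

91 km/h

Coriolis parameter at 15°S:
f = 2Ω sin φ = 2 × 7.29×10⁻⁵ × sin 15° = 3.77×10⁻⁵ s⁻¹
Pressure gradient: |∂P/∂n| = 400 Pa / 283000 m = 1.41×10⁻³ Pa/m
Geostrophic speed: V_g = |∂P/∂n|/(fρ) = 1.41×10⁻³/(3.77×10⁻⁵ × 1.01) = 37.1 m/s
Around a low, centrifugal force acts outward with Coriolis, so pressure-gradient force balances both:
(1/ρ)|∂P/∂n| = fV + V²/R  →  V² + fR·V − fR·V_g = 0
With fR = 3.77×10⁻⁵ × 1417×10³ m = 53.5 m/s:
V = [−fR + √((fR)² + 4 fR V_g)]/2 = [−53.5 + √(53.5² + 4×53.5×37.1)]/2 = 25.2 m/s
Subgeostrophic (V < V_g = 37.1 m/s), as expected around a low.
Converting: 25.2 m/s × 3.6 = 91 km/h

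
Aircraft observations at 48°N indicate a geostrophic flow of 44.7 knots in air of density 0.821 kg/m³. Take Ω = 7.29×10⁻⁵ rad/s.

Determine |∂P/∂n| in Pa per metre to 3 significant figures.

2.05×10⁻³ Pa/m

Coriolis parameter at 48°N:
f = 2Ω sin φ = 2 × 7.29×10⁻⁵ × sin 48° = 1.08×10⁻⁴ s⁻¹
Wind speed in SI: 44.7 knots = 23.0 m/s
Geostrophic balance rearranged: |∂P/∂n| = f ρ V_g
|∂P/∂n| = 1.08×10⁻⁴ × 0.821 × 23.0 = 2.05×10⁻³ Pa/m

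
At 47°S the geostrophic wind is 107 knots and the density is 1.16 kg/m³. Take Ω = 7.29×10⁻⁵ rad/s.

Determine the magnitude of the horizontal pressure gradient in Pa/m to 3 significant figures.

6.81×10⁻³ Pa/m

Coriolis parameter at 47°S:
f = 2Ω sin φ = 2 × 7.29×10⁻⁵ × sin 47° = 1.07×10⁻⁴ s⁻¹
Wind speed in SI: 107 knots = 55.0 m/s
Geostrophic balance rearranged: |∂P/∂n| = f ρ V_g
|∂P/∂n| = 1.07×10⁻⁴ × 1.16 × 55.0 = 6.81×10⁻³ Pa/m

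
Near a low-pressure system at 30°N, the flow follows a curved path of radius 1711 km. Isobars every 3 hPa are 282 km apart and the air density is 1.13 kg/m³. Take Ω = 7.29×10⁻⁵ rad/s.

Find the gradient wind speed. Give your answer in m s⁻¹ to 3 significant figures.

Coriolis parameter at 30°N:
f = 2Ω sin φ = 2 × 7.29×10⁻⁵ × sin 30° = 7.29×10⁻⁵ s⁻¹
Pressure gradient: |∂P/∂n| = 300 Pa / 282000 m = 1.06×10⁻³ Pa/m
Geostrophic speed: V_g = |∂P/∂n|/(fρ) = 1.06×10⁻³/(7.29×10⁻⁵ × 1.13) = 12.9 m/s
Around a low, centrifugal force acts outward with Coriolis, so pressure-gradient force balances both:
(1/ρ)|∂P/∂n| = fV + V²/R  →  V² + fR·V − fR·V_g = 0
With fR = 7.29×10⁻⁵ × 1711×10³ m = 125 m/s:
V = [−fR + √((fR)² + 4 fR V_g)]/2 = [−125 + √(125² + 4×125×12.9)]/2 = 11.8 m/s
Subgeostrophic (V < V_g = 12.9 m/s), as expected around a low.

11.8 m s⁻¹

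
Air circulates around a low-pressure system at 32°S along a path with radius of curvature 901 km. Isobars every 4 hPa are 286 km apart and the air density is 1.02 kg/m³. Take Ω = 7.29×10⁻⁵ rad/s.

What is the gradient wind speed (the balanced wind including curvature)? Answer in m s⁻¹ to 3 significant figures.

Coriolis parameter at 32°S:
f = 2Ω sin φ = 2 × 7.29×10⁻⁵ × sin 32° = 7.73×10⁻⁵ s⁻¹
Pressure gradient: |∂P/∂n| = 400 Pa / 286000 m = 1.40×10⁻³ Pa/m
Geostrophic speed: V_g = |∂P/∂n|/(fρ) = 1.40×10⁻³/(7.73×10⁻⁵ × 1.02) = 17.7 m/s
Around a low, centrifugal force acts outward with Coriolis, so pressure-gradient force balances both:
(1/ρ)|∂P/∂n| = fV + V²/R  →  V² + fR·V − fR·V_g = 0
With fR = 7.73×10⁻⁵ × 901×10³ m = 69.6 m/s:
V = [−fR + √((fR)² + 4 fR V_g)]/2 = [−69.6 + √(69.6² + 4×69.6×17.7)]/2 = 14.7 m/s
Subgeostrophic (V < V_g = 17.7 m/s), as expected around a low.

14.7 m s⁻¹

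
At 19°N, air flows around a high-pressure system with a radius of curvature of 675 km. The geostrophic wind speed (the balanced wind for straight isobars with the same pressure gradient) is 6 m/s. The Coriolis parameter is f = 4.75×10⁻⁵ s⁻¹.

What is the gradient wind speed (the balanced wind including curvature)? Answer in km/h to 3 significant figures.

28.8 km/h

Around a high, pressure-gradient force acts outward with centrifugal, so Coriolis balances both:
fV = (1/ρ)|∂P/∂n| + V²/R  →  V² − fR·V + fR·V_g = 0
With fR = 4.75×10⁻⁵ × 675×10³ m = 32.1 m/s:
V = [fR − √((fR)² − 4 fR V_g)]/2 = [32.1 − √(32.1² − 4×32.1×6)]/2 = 7.99 m/s
Supergeostrophic (V > V_g = 6 m/s), as expected around a high.
Converting: 7.99 m/s × 3.6 = 28.8 km/h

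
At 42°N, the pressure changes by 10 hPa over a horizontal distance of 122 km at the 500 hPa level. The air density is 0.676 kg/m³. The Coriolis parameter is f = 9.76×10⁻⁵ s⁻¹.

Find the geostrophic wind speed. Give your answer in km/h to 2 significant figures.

Pressure gradient: |∂P/∂n| = 1000 Pa / 122000 m = 8.20×10⁻³ Pa/m
Geostrophic balance (pressure-gradient force = Coriolis force):
V_g = (1/(fρ)) |∂P/∂n| = 8.20×10⁻³ / (9.76×10⁻⁵ × 0.676) = 124 m/s
Converting: 124 m/s × 3.6 = 450 km/h

450 km/h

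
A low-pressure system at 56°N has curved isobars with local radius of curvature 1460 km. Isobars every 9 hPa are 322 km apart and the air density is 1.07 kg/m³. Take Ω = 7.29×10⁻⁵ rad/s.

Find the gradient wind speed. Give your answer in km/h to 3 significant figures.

70.1 km/h

Coriolis parameter at 56°N:
f = 2Ω sin φ = 2 × 7.29×10⁻⁵ × sin 56° = 1.21×10⁻⁴ s⁻¹
Pressure gradient: |∂P/∂n| = 900 Pa / 322000 m = 2.80×10⁻³ Pa/m
Geostrophic speed: V_g = |∂P/∂n|/(fρ) = 2.80×10⁻³/(1.21×10⁻⁴ × 1.07) = 21.6 m/s
Around a low, centrifugal force acts outward with Coriolis, so pressure-gradient force balances both:
(1/ρ)|∂P/∂n| = fV + V²/R  →  V² + fR·V − fR·V_g = 0
With fR = 1.21×10⁻⁴ × 1460×10³ m = 176 m/s:
V = [−fR + √((fR)² + 4 fR V_g)]/2 = [−176 + √(176² + 4×176×21.6)]/2 = 19.5 m/s
Subgeostrophic (V < V_g = 21.6 m/s), as expected around a low.
Converting: 19.5 m/s × 3.6 = 70.1 km/h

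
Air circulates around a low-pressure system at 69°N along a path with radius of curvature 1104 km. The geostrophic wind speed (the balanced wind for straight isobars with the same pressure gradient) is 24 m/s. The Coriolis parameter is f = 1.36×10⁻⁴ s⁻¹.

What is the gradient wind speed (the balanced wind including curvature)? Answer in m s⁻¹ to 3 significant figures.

21.0 m s⁻¹

Around a low, centrifugal force acts outward with Coriolis, so pressure-gradient force balances both:
(1/ρ)|∂P/∂n| = fV + V²/R  →  V² + fR·V − fR·V_g = 0
With fR = 1.36×10⁻⁴ × 1104×10³ m = 150 m/s:
V = [−fR + √((fR)² + 4 fR V_g)]/2 = [−150 + √(150² + 4×150×24)]/2 = 21 m/s
Subgeostrophic (V < V_g = 24 m/s), as expected around a low.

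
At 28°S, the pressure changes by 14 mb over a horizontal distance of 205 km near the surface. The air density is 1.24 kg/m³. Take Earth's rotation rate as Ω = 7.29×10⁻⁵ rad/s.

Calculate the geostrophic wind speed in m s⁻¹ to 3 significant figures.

Coriolis parameter at 28°S:
f = 2Ω sin φ = 2 × 7.29×10⁻⁵ × sin 28° = 6.84×10⁻⁵ s⁻¹
Pressure gradient: |∂P/∂n| = 1400 Pa / 205000 m = 6.83×10⁻³ Pa/m
Geostrophic balance (pressure-gradient force = Coriolis force):
V_g = (1/(fρ)) |∂P/∂n| = 6.83×10⁻³ / (6.84×10⁻⁵ × 1.24) = 80.5 m/s

80.5 m s⁻¹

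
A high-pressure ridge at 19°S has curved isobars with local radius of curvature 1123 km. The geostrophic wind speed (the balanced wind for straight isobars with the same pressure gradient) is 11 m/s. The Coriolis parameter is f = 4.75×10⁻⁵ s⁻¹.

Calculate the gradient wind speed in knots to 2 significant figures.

Around a high, pressure-gradient force acts outward with centrifugal, so Coriolis balances both:
fV = (1/ρ)|∂P/∂n| + V²/R  →  V² − fR·V + fR·V_g = 0
With fR = 4.75×10⁻⁵ × 1123×10³ m = 53.3 m/s:
V = [fR − √((fR)² − 4 fR V_g)]/2 = [53.3 − √(53.3² − 4×53.3×11)]/2 = 15.5 m/s
Supergeostrophic (V > V_g = 11 m/s), as expected around a high.
Converting: 15.5 m/s × 1.944 = 30 knots

30 knots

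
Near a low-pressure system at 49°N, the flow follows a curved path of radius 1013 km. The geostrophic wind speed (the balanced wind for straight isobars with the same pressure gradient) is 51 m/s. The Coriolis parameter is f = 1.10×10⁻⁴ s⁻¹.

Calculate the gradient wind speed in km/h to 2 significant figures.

140 km/h

Around a low, centrifugal force acts outward with Coriolis, so pressure-gradient force balances both:
(1/ρ)|∂P/∂n| = fV + V²/R  →  V² + fR·V − fR·V_g = 0
With fR = 1.10×10⁻⁴ × 1013×10³ m = 111 m/s:
V = [−fR + √((fR)² + 4 fR V_g)]/2 = [−111 + √(111² + 4×111×51)]/2 = 38 m/s
Subgeostrophic (V < V_g = 51 m/s), as expected around a low.
Converting: 38 m/s × 3.6 = 140 km/h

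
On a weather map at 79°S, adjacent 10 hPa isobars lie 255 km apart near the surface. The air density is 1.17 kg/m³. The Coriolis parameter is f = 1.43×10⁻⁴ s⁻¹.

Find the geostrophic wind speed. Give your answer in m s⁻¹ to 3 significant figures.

23.4 m s⁻¹

Pressure gradient: |∂P/∂n| = 1000 Pa / 255000 m = 3.92×10⁻³ Pa/m
Geostrophic balance (pressure-gradient force = Coriolis force):
V_g = (1/(fρ)) |∂P/∂n| = 3.92×10⁻³ / (1.43×10⁻⁴ × 1.17) = 23.4 m/s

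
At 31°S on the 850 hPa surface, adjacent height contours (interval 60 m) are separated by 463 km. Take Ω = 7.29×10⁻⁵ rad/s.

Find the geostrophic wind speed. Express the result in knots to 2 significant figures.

33 knots

Coriolis parameter at 31°S:
f = 2Ω sin φ = 2 × 7.29×10⁻⁵ × sin 31° = 7.51×10⁻⁵ s⁻¹
Height gradient: |∂Z/∂n| = 60 m / 463000 m = 1.30×10⁻⁴
On a pressure surface, geostrophic balance gives V_g = (g/f)|∂Z/∂n|:
V_g = 9.81 × 1.30×10⁻⁴ / 7.51×10⁻⁵ = 16.9 m/s
Converting: 16.9 m/s × 1.944 = 33 knots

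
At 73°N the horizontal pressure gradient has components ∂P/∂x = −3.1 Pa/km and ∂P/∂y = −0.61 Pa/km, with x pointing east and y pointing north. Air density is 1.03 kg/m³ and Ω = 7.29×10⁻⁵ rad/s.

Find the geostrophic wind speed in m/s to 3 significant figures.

Coriolis parameter at 73°N:
f = 2Ω sin φ = 2 × 7.29×10⁻⁵ × sin 73° = 1.39×10⁻⁴ s⁻¹
Component geostrophic relations (x east, y north):
u_g = −(1/(fρ)) ∂P/∂y,  v_g = (1/(fρ)) ∂P/∂x
u_g = −(−0.61×10⁻³)/(1.39×10⁻⁴ × 1.03) = 4.25 m/s;  v_g = (−3.1×10⁻³)/(1.39×10⁻⁴ × 1.03) = −21.6 m/s
|V_g| = √(u_g² + v_g²) = 22.0 m/s

22.0 m/s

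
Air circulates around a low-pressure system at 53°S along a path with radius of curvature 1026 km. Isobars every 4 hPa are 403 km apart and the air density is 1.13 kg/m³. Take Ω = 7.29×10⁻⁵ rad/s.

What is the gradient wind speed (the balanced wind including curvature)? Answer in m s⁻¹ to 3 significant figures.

Coriolis parameter at 53°S:
f = 2Ω sin φ = 2 × 7.29×10⁻⁵ × sin 53° = 1.16×10⁻⁴ s⁻¹
Pressure gradient: |∂P/∂n| = 400 Pa / 403000 m = 9.93×10⁻⁴ Pa/m
Geostrophic speed: V_g = |∂P/∂n|/(fρ) = 9.93×10⁻⁴/(1.16×10⁻⁴ × 1.13) = 7.54 m/s
Around a low, centrifugal force acts outward with Coriolis, so pressure-gradient force balances both:
(1/ρ)|∂P/∂n| = fV + V²/R  →  V² + fR·V − fR·V_g = 0
With fR = 1.16×10⁻⁴ × 1026×10³ m = 119 m/s:
V = [−fR + √((fR)² + 4 fR V_g)]/2 = [−119 + √(119² + 4×119×7.54)]/2 = 7.12 m/s
Subgeostrophic (V < V_g = 7.54 m/s), as expected around a low.

7.12 m s⁻¹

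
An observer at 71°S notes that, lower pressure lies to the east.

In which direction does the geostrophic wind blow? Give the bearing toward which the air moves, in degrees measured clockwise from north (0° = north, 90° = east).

The pressure-gradient force points toward the east (bearing 090°).
Geostrophic balance: in the Southern Hemisphere the Coriolis force deflects motion to the left, so the geostrophic wind blows 90° to the left of the pressure-gradient force (low pressure on the right).
Rotating 090° by 90° counterclockwise gives 000° — the wind blows toward the north.

000°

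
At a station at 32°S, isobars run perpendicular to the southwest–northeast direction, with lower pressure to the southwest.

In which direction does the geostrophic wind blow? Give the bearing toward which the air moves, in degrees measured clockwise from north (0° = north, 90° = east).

The pressure-gradient force points toward the southwest (bearing 225°).
Geostrophic balance: in the Southern Hemisphere the Coriolis force deflects motion to the left, so the geostrophic wind blows 90° to the left of the pressure-gradient force (low pressure on the right).
Rotating 225° by 90° counterclockwise gives 135° — the wind blows toward the southeast.

135°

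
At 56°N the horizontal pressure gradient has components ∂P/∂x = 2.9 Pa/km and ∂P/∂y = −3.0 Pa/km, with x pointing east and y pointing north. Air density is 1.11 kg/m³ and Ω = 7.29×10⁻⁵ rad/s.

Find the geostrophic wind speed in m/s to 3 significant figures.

Coriolis parameter at 56°N:
f = 2Ω sin φ = 2 × 7.29×10⁻⁵ × sin 56° = 1.21×10⁻⁴ s⁻¹
Component geostrophic relations (x east, y north):
u_g = −(1/(fρ)) ∂P/∂y,  v_g = (1/(fρ)) ∂P/∂x
u_g = −(−3.0×10⁻³)/(1.21×10⁻⁴ × 1.11) = 22.4 m/s;  v_g = (2.9×10⁻³)/(1.21×10⁻⁴ × 1.11) = 21.6 m/s
|V_g| = √(u_g² + v_g²) = 31.1 m/s

31.1 m/s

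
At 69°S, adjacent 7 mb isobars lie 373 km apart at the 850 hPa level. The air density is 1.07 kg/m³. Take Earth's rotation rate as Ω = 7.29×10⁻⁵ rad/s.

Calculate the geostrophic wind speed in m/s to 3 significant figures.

Coriolis parameter at 69°S:
f = 2Ω sin φ = 2 × 7.29×10⁻⁵ × sin 69° = 1.36×10⁻⁴ s⁻¹
Pressure gradient: |∂P/∂n| = 700 Pa / 373000 m = 1.88×10⁻³ Pa/m
Geostrophic balance (pressure-gradient force = Coriolis force):
V_g = (1/(fρ)) |∂P/∂n| = 1.88×10⁻³ / (1.36×10⁻⁴ × 1.07) = 12.9 m/s

12.9 m/s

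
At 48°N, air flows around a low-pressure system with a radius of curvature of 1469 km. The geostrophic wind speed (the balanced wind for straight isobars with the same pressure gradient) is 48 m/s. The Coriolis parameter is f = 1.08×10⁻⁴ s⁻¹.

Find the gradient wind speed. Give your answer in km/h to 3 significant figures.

139 km/h

Around a low, centrifugal force acts outward with Coriolis, so pressure-gradient force balances both:
(1/ρ)|∂P/∂n| = fV + V²/R  →  V² + fR·V − fR·V_g = 0
With fR = 1.08×10⁻⁴ × 1469×10³ m = 159 m/s:
V = [−fR + √((fR)² + 4 fR V_g)]/2 = [−159 + √(159² + 4×159×48)]/2 = 38.6 m/s
Subgeostrophic (V < V_g = 48 m/s), as expected around a low.
Converting: 38.6 m/s × 3.6 = 139 km/h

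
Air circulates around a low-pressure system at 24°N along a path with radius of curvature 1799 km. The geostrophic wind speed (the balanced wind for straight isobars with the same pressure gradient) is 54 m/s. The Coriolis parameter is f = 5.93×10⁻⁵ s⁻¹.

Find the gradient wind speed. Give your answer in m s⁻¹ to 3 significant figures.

39.4 m s⁻¹

Around a low, centrifugal force acts outward with Coriolis, so pressure-gradient force balances both:
(1/ρ)|∂P/∂n| = fV + V²/R  →  V² + fR·V − fR·V_g = 0
With fR = 5.93×10⁻⁵ × 1799×10³ m = 107 m/s:
V = [−fR + √((fR)² + 4 fR V_g)]/2 = [−107 + √(107² + 4×107×54)]/2 = 39.4 m/s
Subgeostrophic (V < V_g = 54 m/s), as expected around a low.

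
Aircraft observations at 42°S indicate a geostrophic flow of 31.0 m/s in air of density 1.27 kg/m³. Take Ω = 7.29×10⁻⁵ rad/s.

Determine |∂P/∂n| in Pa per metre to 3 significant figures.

Coriolis parameter at 42°S:
f = 2Ω sin φ = 2 × 7.29×10⁻⁵ × sin 42° = 9.76×10⁻⁵ s⁻¹
Geostrophic balance rearranged: |∂P/∂n| = f ρ V_g
|∂P/∂n| = 9.76×10⁻⁵ × 1.27 × 31.0 = 3.84×10⁻³ Pa/m

3.84×10⁻³ Pa/m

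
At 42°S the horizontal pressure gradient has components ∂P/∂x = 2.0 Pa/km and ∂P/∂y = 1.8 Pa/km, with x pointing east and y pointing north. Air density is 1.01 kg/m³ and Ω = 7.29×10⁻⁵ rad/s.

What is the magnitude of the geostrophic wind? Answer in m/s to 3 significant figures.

Coriolis parameter at 42°S:
f = 2Ω sin φ = 2 × 7.29×10⁻⁵ × sin 42° = 9.76×10⁻⁵ s⁻¹
In the Southern Hemisphere f is negative: f = −9.76×10⁻⁵ s⁻¹.
Component geostrophic relations (x east, y north):
u_g = −(1/(fρ)) ∂P/∂y,  v_g = (1/(fρ)) ∂P/∂x
u_g = −(1.8×10⁻³)/(−9.76×10⁻⁵ × 1.01) = 18.3 m/s;  v_g = (2.0×10⁻³)/(−9.76×10⁻⁵ × 1.01) = −20.3 m/s
|V_g| = √(u_g² + v_g²) = 27.3 m/s

27.3 m/s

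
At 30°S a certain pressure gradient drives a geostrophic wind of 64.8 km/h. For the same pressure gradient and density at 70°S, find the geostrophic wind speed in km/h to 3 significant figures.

34.5 km/h

With the same pressure gradient and density, V_g ∝ 1/f ∝ 1/sin φ.
V₂ = V₁ · sin φ₁ / sin φ₂ = 64.8 × sin 30° / sin 70°
V₂ = 64.8 × 0.5000/0.9397 = 34.5 km/h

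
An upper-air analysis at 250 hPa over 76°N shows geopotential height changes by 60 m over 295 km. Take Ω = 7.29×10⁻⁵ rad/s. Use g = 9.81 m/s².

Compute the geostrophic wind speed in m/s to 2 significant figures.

Coriolis parameter at 76°N:
f = 2Ω sin φ = 2 × 7.29×10⁻⁵ × sin 76° = 1.41×10⁻⁴ s⁻¹
Height gradient: |∂Z/∂n| = 60 m / 295000 m = 2.03×10⁻⁴
On a pressure surface, geostrophic balance gives V_g = (g/f)|∂Z/∂n|:
V_g = 9.81 × 2.03×10⁻⁴ / 1.41×10⁻⁴ = 14.1 m/s

14 m/s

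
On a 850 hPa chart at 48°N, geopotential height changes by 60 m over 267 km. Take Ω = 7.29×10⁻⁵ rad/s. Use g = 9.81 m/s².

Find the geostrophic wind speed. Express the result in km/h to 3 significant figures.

Coriolis parameter at 48°N:
f = 2Ω sin φ = 2 × 7.29×10⁻⁵ × sin 48° = 1.08×10⁻⁴ s⁻¹
Height gradient: |∂Z/∂n| = 60 m / 267000 m = 2.25×10⁻⁴
On a pressure surface, geostrophic balance gives V_g = (g/f)|∂Z/∂n|:
V_g = 9.81 × 2.25×10⁻⁴ / 1.08×10⁻⁴ = 20.3 m/s
Converting: 20.3 m/s × 3.6 = 73.2 km/h

73.2 km/h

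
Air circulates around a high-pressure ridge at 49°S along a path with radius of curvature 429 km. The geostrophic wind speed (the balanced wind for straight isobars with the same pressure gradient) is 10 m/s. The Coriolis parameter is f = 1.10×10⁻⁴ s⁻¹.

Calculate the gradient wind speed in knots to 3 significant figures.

Around a high, pressure-gradient force acts outward with centrifugal, so Coriolis balances both:
fV = (1/ρ)|∂P/∂n| + V²/R  →  V² − fR·V + fR·V_g = 0
With fR = 1.10×10⁻⁴ × 429×10³ m = 47.2 m/s:
V = [fR − √((fR)² − 4 fR V_g)]/2 = [47.2 − √(47.2² − 4×47.2×10)]/2 = 14.4 m/s
Supergeostrophic (V > V_g = 10 m/s), as expected around a high.
Converting: 14.4 m/s × 1.944 = 28.0 knots

28.0 knots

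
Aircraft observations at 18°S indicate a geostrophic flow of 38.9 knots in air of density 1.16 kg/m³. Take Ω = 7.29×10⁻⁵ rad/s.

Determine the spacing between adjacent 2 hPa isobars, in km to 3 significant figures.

Coriolis parameter at 18°S:
f = 2Ω sin φ = 2 × 7.29×10⁻⁵ × sin 18° = 4.51×10⁻⁵ s⁻¹
Wind speed in SI: 38.9 knots = 20.0 m/s
Geostrophic balance rearranged: |∂P/∂n| = f ρ V_g
|∂P/∂n| = 4.51×10⁻⁵ × 1.16 × 20.0 = 1.05×10⁻³ Pa/m
Isobar spacing: Δn = ΔP/|∂P/∂n| = 200 Pa / 1.05×10⁻³ Pa/m = 191225 m ≈ 191 km

191 km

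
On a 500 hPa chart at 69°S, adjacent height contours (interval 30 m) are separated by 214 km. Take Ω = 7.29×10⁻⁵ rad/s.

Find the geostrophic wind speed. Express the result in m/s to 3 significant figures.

Coriolis parameter at 69°S:
f = 2Ω sin φ = 2 × 7.29×10⁻⁵ × sin 69° = 1.36×10⁻⁴ s⁻¹
Height gradient: |∂Z/∂n| = 30 m / 214000 m = 1.40×10⁻⁴
On a pressure surface, geostrophic balance gives V_g = (g/f)|∂Z/∂n|:
V_g = 9.81 × 1.40×10⁻⁴ / 1.36×10⁻⁴ = 10.1 m/s

10.1 m/s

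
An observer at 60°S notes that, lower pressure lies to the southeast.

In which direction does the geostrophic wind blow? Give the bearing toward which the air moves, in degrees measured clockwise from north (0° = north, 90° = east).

The pressure-gradient force points toward the southeast (bearing 135°).
Geostrophic balance: in the Southern Hemisphere the Coriolis force deflects motion to the left, so the geostrophic wind blows 90° to the left of the pressure-gradient force (low pressure on the right).
Rotating 135° by 90° counterclockwise gives 045° — the wind blows toward the northeast.

045°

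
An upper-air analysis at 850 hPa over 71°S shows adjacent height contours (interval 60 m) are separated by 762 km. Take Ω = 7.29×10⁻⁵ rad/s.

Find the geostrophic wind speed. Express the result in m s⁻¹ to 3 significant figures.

5.60 m s⁻¹

Coriolis parameter at 71°S:
f = 2Ω sin φ = 2 × 7.29×10⁻⁵ × sin 71° = 1.38×10⁻⁴ s⁻¹
Height gradient: |∂Z/∂n| = 60 m / 762000 m = 7.87×10⁻⁵
On a pressure surface, geostrophic balance gives V_g = (g/f)|∂Z/∂n|:
V_g = 9.81 × 7.87×10⁻⁵ / 1.38×10⁻⁴ = 5.60 m/s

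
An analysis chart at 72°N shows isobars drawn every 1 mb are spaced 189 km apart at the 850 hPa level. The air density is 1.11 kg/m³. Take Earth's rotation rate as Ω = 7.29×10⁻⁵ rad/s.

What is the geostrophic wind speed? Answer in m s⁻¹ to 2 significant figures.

Coriolis parameter at 72°N:
f = 2Ω sin φ = 2 × 7.29×10⁻⁵ × sin 72° = 1.39×10⁻⁴ s⁻¹
Pressure gradient: |∂P/∂n| = 100 Pa / 189000 m = 5.29×10⁻⁴ Pa/m
Geostrophic balance (pressure-gradient force = Coriolis force):
V_g = (1/(fρ)) |∂P/∂n| = 5.29×10⁻⁴ / (1.39×10⁻⁴ × 1.11) = 3.44 m/s

3.4 m s⁻¹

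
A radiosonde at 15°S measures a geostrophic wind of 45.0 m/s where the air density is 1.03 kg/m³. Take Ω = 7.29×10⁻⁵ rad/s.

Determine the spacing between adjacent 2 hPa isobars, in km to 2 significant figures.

110 km

Coriolis parameter at 15°S:
f = 2Ω sin φ = 2 × 7.29×10⁻⁵ × sin 15° = 3.77×10⁻⁵ s⁻¹
Geostrophic balance rearranged: |∂P/∂n| = f ρ V_g
|∂P/∂n| = 3.77×10⁻⁵ × 1.03 × 45.0 = 1.75×10⁻³ Pa/m
Isobar spacing: Δn = ΔP/|∂P/∂n| = 200 Pa / 1.75×10⁻³ Pa/m = 114347 m ≈ 110 km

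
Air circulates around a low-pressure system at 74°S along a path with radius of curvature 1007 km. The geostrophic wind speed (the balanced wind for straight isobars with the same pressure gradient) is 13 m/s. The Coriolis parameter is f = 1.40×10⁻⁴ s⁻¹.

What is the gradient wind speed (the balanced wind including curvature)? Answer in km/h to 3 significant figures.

Around a low, centrifugal force acts outward with Coriolis, so pressure-gradient force balances both:
(1/ρ)|∂P/∂n| = fV + V²/R  →  V² + fR·V − fR·V_g = 0
With fR = 1.40×10⁻⁴ × 1007×10³ m = 141 m/s:
V = [−fR + √((fR)² + 4 fR V_g)]/2 = [−141 + √(141² + 4×141×13)]/2 = 12 m/s
Subgeostrophic (V < V_g = 13 m/s), as expected around a low.
Converting: 12 m/s × 3.6 = 43.1 km/h

43.1 km/h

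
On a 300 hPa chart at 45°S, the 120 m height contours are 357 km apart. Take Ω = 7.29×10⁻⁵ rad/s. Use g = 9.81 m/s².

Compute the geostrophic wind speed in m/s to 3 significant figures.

32.0 m/s

Coriolis parameter at 45°S:
f = 2Ω sin φ = 2 × 7.29×10⁻⁵ × sin 45° = 1.03×10⁻⁴ s⁻¹
Height gradient: |∂Z/∂n| = 120 m / 357000 m = 3.36×10⁻⁴
On a pressure surface, geostrophic balance gives V_g = (g/f)|∂Z/∂n|:
V_g = 9.81 × 3.36×10⁻⁴ / 1.03×10⁻⁴ = 32.0 m/s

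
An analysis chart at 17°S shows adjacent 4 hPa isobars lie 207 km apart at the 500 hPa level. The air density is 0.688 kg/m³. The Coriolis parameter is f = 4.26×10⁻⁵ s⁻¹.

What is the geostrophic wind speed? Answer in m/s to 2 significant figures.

66 m/s

Pressure gradient: |∂P/∂n| = 400 Pa / 207000 m = 1.93×10⁻³ Pa/m
Geostrophic balance (pressure-gradient force = Coriolis force):
V_g = (1/(fρ)) |∂P/∂n| = 1.93×10⁻³ / (4.26×10⁻⁵ × 0.688) = 65.9 m/s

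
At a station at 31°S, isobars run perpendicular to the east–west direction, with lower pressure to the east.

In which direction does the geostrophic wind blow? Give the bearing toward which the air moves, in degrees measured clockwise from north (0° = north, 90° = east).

000°

The pressure-gradient force points toward the east (bearing 090°).
Geostrophic balance: in the Southern Hemisphere the Coriolis force deflects motion to the left, so the geostrophic wind blows 90° to the left of the pressure-gradient force (low pressure on the right).
Rotating 090° by 90° counterclockwise gives 000° — the wind blows toward the north.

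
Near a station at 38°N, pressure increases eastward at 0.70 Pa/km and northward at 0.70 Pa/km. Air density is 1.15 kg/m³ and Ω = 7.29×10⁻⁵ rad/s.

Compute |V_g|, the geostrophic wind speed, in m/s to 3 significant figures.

9.59 m/s

Coriolis parameter at 38°N:
f = 2Ω sin φ = 2 × 7.29×10⁻⁵ × sin 38° = 8.98×10⁻⁵ s⁻¹
Component geostrophic relations (x east, y north):
u_g = −(1/(fρ)) ∂P/∂y,  v_g = (1/(fρ)) ∂P/∂x
u_g = −(0.70×10⁻³)/(8.98×10⁻⁵ × 1.15) = −6.78 m/s;  v_g = (0.70×10⁻³)/(8.98×10⁻⁵ × 1.15) = 6.78 m/s
|V_g| = √(u_g² + v_g²) = 9.59 m/s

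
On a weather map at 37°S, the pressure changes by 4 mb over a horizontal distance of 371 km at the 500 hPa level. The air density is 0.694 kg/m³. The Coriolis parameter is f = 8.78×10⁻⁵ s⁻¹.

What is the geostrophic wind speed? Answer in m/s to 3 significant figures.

Pressure gradient: |∂P/∂n| = 400 Pa / 371000 m = 1.08×10⁻³ Pa/m
Geostrophic balance (pressure-gradient force = Coriolis force):
V_g = (1/(fρ)) |∂P/∂n| = 1.08×10⁻³ / (8.78×10⁻⁵ × 0.694) = 17.7 m/s

17.7 m/s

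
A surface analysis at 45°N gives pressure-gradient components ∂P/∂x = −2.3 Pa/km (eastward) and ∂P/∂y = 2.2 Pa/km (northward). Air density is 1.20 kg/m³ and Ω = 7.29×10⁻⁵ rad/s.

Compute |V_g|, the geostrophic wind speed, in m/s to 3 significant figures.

25.7 m/s

Coriolis parameter at 45°N:
f = 2Ω sin φ = 2 × 7.29×10⁻⁵ × sin 45° = 1.03×10⁻⁴ s⁻¹
Component geostrophic relations (x east, y north):
u_g = −(1/(fρ)) ∂P/∂y,  v_g = (1/(fρ)) ∂P/∂x
u_g = −(2.2×10⁻³)/(1.03×10⁻⁴ × 1.20) = −17.8 m/s;  v_g = (−2.3×10⁻³)/(1.03×10⁻⁴ × 1.20) = −18.6 m/s
|V_g| = √(u_g² + v_g²) = 25.7 m/s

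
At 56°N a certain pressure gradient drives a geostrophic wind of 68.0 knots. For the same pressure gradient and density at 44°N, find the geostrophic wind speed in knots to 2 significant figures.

With the same pressure gradient and density, V_g ∝ 1/f ∝ 1/sin φ.
V₂ = V₁ · sin φ₁ / sin φ₂ = 68.0 × sin 56° / sin 44°
V₂ = 68.0 × 0.8290/0.6947 = 81 knots

81 knots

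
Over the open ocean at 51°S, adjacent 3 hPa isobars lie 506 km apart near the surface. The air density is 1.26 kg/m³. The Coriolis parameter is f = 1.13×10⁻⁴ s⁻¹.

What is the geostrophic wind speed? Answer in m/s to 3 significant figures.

4.16 m/s

Pressure gradient: |∂P/∂n| = 300 Pa / 506000 m = 5.93×10⁻⁴ Pa/m
Geostrophic balance (pressure-gradient force = Coriolis force):
V_g = (1/(fρ)) |∂P/∂n| = 5.93×10⁻⁴ / (1.13×10⁻⁴ × 1.26) = 4.16 m/s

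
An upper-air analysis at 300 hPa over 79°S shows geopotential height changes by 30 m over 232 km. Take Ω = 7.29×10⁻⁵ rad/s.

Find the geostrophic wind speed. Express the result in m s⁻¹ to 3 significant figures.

Coriolis parameter at 79°S:
f = 2Ω sin φ = 2 × 7.29×10⁻⁵ × sin 79° = 1.43×10⁻⁴ s⁻¹
Height gradient: |∂Z/∂n| = 30 m / 232000 m = 1.29×10⁻⁴
On a pressure surface, geostrophic balance gives V_g = (g/f)|∂Z/∂n|:
V_g = 9.81 × 1.29×10⁻⁴ / 1.43×10⁻⁴ = 8.86 m/s

8.86 m s⁻¹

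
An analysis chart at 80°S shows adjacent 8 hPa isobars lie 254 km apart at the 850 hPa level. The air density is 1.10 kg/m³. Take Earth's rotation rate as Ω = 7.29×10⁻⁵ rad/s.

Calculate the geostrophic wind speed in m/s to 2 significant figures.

20 m/s

Coriolis parameter at 80°S:
f = 2Ω sin φ = 2 × 7.29×10⁻⁵ × sin 80° = 1.44×10⁻⁴ s⁻¹
Pressure gradient: |∂P/∂n| = 800 Pa / 254000 m = 3.15×10⁻³ Pa/m
Geostrophic balance (pressure-gradient force = Coriolis force):
V_g = (1/(fρ)) |∂P/∂n| = 3.15×10⁻³ / (1.44×10⁻⁴ × 1.10) = 19.9 m/s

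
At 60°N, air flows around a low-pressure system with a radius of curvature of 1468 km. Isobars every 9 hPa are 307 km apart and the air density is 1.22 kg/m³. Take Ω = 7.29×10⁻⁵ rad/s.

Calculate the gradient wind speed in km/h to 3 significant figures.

Coriolis parameter at 60°N:
f = 2Ω sin φ = 2 × 7.29×10⁻⁵ × sin 60° = 1.26×10⁻⁴ s⁻¹
Pressure gradient: |∂P/∂n| = 900 Pa / 307000 m = 2.93×10⁻³ Pa/m
Geostrophic speed: V_g = |∂P/∂n|/(fρ) = 2.93×10⁻³/(1.26×10⁻⁴ × 1.22) = 19.0 m/s
Around a low, centrifugal force acts outward with Coriolis, so pressure-gradient force balances both:
(1/ρ)|∂P/∂n| = fV + V²/R  →  V² + fR·V − fR·V_g = 0
With fR = 1.26×10⁻⁴ × 1468×10³ m = 185 m/s:
V = [−fR + √((fR)² + 4 fR V_g)]/2 = [−185 + √(185² + 4×185×19)]/2 = 17.4 m/s
Subgeostrophic (V < V_g = 19 m/s), as expected around a low.
Converting: 17.4 m/s × 3.6 = 62.6 km/h

62.6 km/h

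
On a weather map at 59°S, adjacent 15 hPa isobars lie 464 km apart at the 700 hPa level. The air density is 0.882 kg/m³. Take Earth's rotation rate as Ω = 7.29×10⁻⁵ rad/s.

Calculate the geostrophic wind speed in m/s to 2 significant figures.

29 m/s

Coriolis parameter at 59°S:
f = 2Ω sin φ = 2 × 7.29×10⁻⁵ × sin 59° = 1.25×10⁻⁴ s⁻¹
Pressure gradient: |∂P/∂n| = 1500 Pa / 464000 m = 3.23×10⁻³ Pa/m
Geostrophic balance (pressure-gradient force = Coriolis force):
V_g = (1/(fρ)) |∂P/∂n| = 3.23×10⁻³ / (1.25×10⁻⁴ × 0.882) = 29.3 m/s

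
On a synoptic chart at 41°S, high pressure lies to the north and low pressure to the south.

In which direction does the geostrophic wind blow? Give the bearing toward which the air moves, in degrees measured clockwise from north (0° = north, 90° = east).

090°

The pressure-gradient force points toward the south (bearing 180°).
Geostrophic balance: in the Southern Hemisphere the Coriolis force deflects motion to the left, so the geostrophic wind blows 90° to the left of the pressure-gradient force (low pressure on the right).
Rotating 180° by 90° counterclockwise gives 090° — the wind blows toward the east.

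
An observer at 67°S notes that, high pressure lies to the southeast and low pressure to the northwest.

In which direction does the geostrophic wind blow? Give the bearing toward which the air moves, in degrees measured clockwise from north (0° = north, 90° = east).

225°

The pressure-gradient force points toward the northwest (bearing 315°).
Geostrophic balance: in the Southern Hemisphere the Coriolis force deflects motion to the left, so the geostrophic wind blows 90° to the left of the pressure-gradient force (low pressure on the right).
Rotating 315° by 90° counterclockwise gives 225° — the wind blows toward the southwest.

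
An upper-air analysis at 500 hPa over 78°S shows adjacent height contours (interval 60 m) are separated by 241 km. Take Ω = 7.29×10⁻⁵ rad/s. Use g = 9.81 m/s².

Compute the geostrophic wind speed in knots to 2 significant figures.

33 knots

Coriolis parameter at 78°S:
f = 2Ω sin φ = 2 × 7.29×10⁻⁵ × sin 78° = 1.43×10⁻⁴ s⁻¹
Height gradient: |∂Z/∂n| = 60 m / 241000 m = 2.49×10⁻⁴
On a pressure surface, geostrophic balance gives V_g = (g/f)|∂Z/∂n|:
V_g = 9.81 × 2.49×10⁻⁴ / 1.43×10⁻⁴ = 17.1 m/s
Converting: 17.1 m/s × 1.944 = 33 knots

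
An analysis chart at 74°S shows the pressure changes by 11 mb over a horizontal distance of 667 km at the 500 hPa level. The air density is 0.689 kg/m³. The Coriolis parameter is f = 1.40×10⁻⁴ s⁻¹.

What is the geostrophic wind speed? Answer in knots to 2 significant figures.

Pressure gradient: |∂P/∂n| = 1100 Pa / 667000 m = 1.65×10⁻³ Pa/m
Geostrophic balance (pressure-gradient force = Coriolis force):
V_g = (1/(fρ)) |∂P/∂n| = 1.65×10⁻³ / (1.40×10⁻⁴ × 0.689) = 17.1 m/s
Converting: 17.1 m/s × 1.944 = 33 knots

33 knots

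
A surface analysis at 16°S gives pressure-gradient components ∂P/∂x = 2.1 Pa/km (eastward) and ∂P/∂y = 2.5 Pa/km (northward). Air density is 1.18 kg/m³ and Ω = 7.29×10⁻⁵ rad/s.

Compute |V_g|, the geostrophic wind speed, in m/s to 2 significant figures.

Coriolis parameter at 16°S:
f = 2Ω sin φ = 2 × 7.29×10⁻⁵ × sin 16° = 4.02×10⁻⁵ s⁻¹
In the Southern Hemisphere f is negative: f = −4.02×10⁻⁵ s⁻¹.
Component geostrophic relations (x east, y north):
u_g = −(1/(fρ)) ∂P/∂y,  v_g = (1/(fρ)) ∂P/∂x
u_g = −(2.5×10⁻³)/(−4.02×10⁻⁵ × 1.18) = 52.7 m/s;  v_g = (2.1×10⁻³)/(−4.02×10⁻⁵ × 1.18) = −44.3 m/s
|V_g| = √(u_g² + v_g²) = 68.8 m/s

69 m/s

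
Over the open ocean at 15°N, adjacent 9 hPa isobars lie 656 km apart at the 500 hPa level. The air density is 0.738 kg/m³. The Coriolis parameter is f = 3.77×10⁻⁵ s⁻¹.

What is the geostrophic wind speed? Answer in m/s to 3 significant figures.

49.3 m/s

Pressure gradient: |∂P/∂n| = 900 Pa / 656000 m = 1.37×10⁻³ Pa/m
Geostrophic balance (pressure-gradient force = Coriolis force):
V_g = (1/(fρ)) |∂P/∂n| = 1.37×10⁻³ / (3.77×10⁻⁵ × 0.738) = 49.3 m/s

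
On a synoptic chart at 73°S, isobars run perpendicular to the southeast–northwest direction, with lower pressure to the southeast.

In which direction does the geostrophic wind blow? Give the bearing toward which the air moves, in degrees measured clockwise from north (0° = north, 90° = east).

The pressure-gradient force points toward the southeast (bearing 135°).
Geostrophic balance: in the Southern Hemisphere the Coriolis force deflects motion to the left, so the geostrophic wind blows 90° to the left of the pressure-gradient force (low pressure on the right).
Rotating 135° by 90° counterclockwise gives 045° — the wind blows toward the northeast.

045°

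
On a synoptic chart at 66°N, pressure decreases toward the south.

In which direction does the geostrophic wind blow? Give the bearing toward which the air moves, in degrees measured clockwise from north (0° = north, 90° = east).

270°

The pressure-gradient force points toward the south (bearing 180°).
Geostrophic balance: in the Northern Hemisphere the Coriolis force deflects motion to the right, so the geostrophic wind blows 90° to the right of the pressure-gradient force (low pressure on the left).
Rotating 180° by 90° clockwise gives 270° — the wind blows toward the west.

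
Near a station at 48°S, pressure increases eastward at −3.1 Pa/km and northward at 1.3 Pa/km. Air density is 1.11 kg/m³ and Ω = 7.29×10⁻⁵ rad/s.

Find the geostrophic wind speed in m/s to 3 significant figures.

Coriolis parameter at 48°S:
f = 2Ω sin φ = 2 × 7.29×10⁻⁵ × sin 48° = 1.08×10⁻⁴ s⁻¹
In the Southern Hemisphere f is negative: f = −1.08×10⁻⁴ s⁻¹.
Component geostrophic relations (x east, y north):
u_g = −(1/(fρ)) ∂P/∂y,  v_g = (1/(fρ)) ∂P/∂x
u_g = −(1.3×10⁻³)/(−1.08×10⁻⁴ × 1.11) = 10.8 m/s;  v_g = (−3.1×10⁻³)/(−1.08×10⁻⁴ × 1.11) = 25.8 m/s
|V_g| = √(u_g² + v_g²) = 28.0 m/s

28.0 m/s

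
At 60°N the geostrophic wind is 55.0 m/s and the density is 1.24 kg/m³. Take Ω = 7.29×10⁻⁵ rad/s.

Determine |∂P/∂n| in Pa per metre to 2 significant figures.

8.6×10⁻³ Pa/m

Coriolis parameter at 60°N:
f = 2Ω sin φ = 2 × 7.29×10⁻⁵ × sin 60° = 1.26×10⁻⁴ s⁻¹
Geostrophic balance rearranged: |∂P/∂n| = f ρ V_g
|∂P/∂n| = 1.26×10⁻⁴ × 1.24 × 55.0 = 8.61×10⁻³ Pa/m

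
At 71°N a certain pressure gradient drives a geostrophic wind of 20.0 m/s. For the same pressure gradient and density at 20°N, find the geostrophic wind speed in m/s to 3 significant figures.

With the same pressure gradient and density, V_g ∝ 1/f ∝ 1/sin φ.
V₂ = V₁ · sin φ₁ / sin φ₂ = 20.0 × sin 71° / sin 20°
V₂ = 20.0 × 0.9455/0.3420 = 55.3 m/s

55.3 m/s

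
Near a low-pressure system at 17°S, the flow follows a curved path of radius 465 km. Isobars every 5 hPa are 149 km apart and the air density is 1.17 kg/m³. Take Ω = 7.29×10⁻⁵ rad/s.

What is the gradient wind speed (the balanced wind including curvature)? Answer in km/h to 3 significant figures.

101 km/h

Coriolis parameter at 17°S:
f = 2Ω sin φ = 2 × 7.29×10⁻⁵ × sin 17° = 4.26×10⁻⁵ s⁻¹
Pressure gradient: |∂P/∂n| = 500 Pa / 149000 m = 3.36×10⁻³ Pa/m
Geostrophic speed: V_g = |∂P/∂n|/(fρ) = 3.36×10⁻³/(4.26×10⁻⁵ × 1.17) = 67.3 m/s
Around a low, centrifugal force acts outward with Coriolis, so pressure-gradient force balances both:
(1/ρ)|∂P/∂n| = fV + V²/R  →  V² + fR·V − fR·V_g = 0
With fR = 4.26×10⁻⁵ × 465×10³ m = 19.8 m/s:
V = [−fR + √((fR)² + 4 fR V_g)]/2 = [−19.8 + √(19.8² + 4×19.8×67.3)]/2 = 27.9 m/s
Subgeostrophic (V < V_g = 67.3 m/s), as expected around a low.
Converting: 27.9 m/s × 3.6 = 101 km/h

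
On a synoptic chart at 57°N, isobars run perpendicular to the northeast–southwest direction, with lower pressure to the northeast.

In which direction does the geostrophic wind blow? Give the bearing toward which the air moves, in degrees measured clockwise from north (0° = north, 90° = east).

The pressure-gradient force points toward the northeast (bearing 045°).
Geostrophic balance: in the Northern Hemisphere the Coriolis force deflects motion to the right, so the geostrophic wind blows 90° to the right of the pressure-gradient force (low pressure on the left).
Rotating 045° by 90° clockwise gives 135° — the wind blows toward the southeast.

135°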